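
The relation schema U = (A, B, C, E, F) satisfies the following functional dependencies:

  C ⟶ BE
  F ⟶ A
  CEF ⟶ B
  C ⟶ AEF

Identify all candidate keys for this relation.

{C}

{C}⁺: C→BE adds B, E; C→AEF adds A, F → {A, B, C, E, F}.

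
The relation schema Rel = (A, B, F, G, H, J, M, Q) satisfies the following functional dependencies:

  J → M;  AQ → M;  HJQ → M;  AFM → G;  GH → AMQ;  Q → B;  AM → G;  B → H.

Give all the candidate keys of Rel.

{A, B, F, J}, {A, F, H, J}, {A, F, J, Q}, {B, F, G, J}, {F, G, H, J}, {F, G, J, Q}

Attributes F, J never appear on any right-hand side, so every candidate key must contain {F, J}.
{F, J}⁺ = {F, J, M}, which is not all of the schema, so we must add further attributes.
{A, B, F, J}⁺: J→M adds M; AFM→G adds G; B→H adds H; GH→AMQ adds Q → {A, B, F, G, H, J, M, Q}. Minimal: {B, F, J}⁺ = {B, F, H, J, M}; {A, F, J}⁺ = {A, F, G, J, M}; {A, B, J}⁺ = {A, B, G, H, J, M, Q}; … — none reach the full schema.
{A, F, H, J}⁺: J→M adds M; AFM→G adds G; GH→AMQ adds Q; Q→B adds B → {A, B, F, G, H, J, M, Q}. Minimal: {F, H, J}⁺ = {F, H, J, M}; {A, H, J}⁺ = {A, B, G, H, J, M, Q}; {A, F, J}⁺ = {A, F, G, J, M}; … — none reach the full schema.
{A, F, J, Q}⁺: J→M adds M; AFM→G adds G; Q→B adds B; B→H adds H → {A, B, F, G, H, J, M, Q}. Minimal: {F, J, Q}⁺ = {B, F, H, J, M, Q}; {A, J, Q}⁺ = {A, B, G, H, J, M, Q}; {A, F, Q}⁺ = {A, B, F, G, H, M, Q}; … — none reach the full schema.
{B, F, G, J}⁺: J→M adds M; B→H adds H; GH→AMQ adds A, Q → {A, B, F, G, H, J, M, Q}. Minimal: {F, G, J}⁺ = {F, G, J, M}; {B, G, J}⁺ = {A, B, G, H, J, M, Q}; {B, F, J}⁺ = {B, F, H, J, M}; … — none reach the full schema.
{F, G, H, J}⁺: J→M adds M; GH→AMQ adds A, Q; Q→B adds B → {A, B, F, G, H, J, M, Q}. Minimal: {G, H, J}⁺ = {A, B, G, H, J, M, Q}; {F, H, J}⁺ = {F, H, J, M}; {F, G, J}⁺ = {F, G, J, M}; … — none reach the full schema.
{F, G, J, Q}⁺: J→M adds M; Q→B adds B; B→H adds H; GH→AMQ adds A → {A, B, F, G, H, J, M, Q}. Minimal: {G, J, Q}⁺ = {A, B, G, H, J, M, Q}; {F, J, Q}⁺ = {B, F, H, J, M, Q}; {F, G, Q}⁺ = {A, B, F, G, H, M, Q}; … — none reach the full schema.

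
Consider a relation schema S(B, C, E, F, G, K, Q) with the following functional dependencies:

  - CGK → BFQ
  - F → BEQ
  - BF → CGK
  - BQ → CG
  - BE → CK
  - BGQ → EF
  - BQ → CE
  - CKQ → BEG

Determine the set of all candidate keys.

{F}; {B, Q}; {B, E, G}; {C, G, K}; {C, K, Q}

{F}⁺: F→BEQ adds B, E, Q; BF→CGK adds C, G, K → {B, C, E, F, G, K, Q}.
{B, Q}⁺: BQ→CG adds C, G; BGQ→EF adds E, F; BF→CGK adds K → {B, C, E, F, G, K, Q}. Minimal: {Q}⁺ = {Q}; {B}⁺ = {B} — none reach the full schema.
{B, E, G}⁺: BE→CK adds C, K; CGK→BFQ adds F, Q → {B, C, E, F, G, K, Q}. Minimal: {E, G}⁺ = {E, G}; {B, G}⁺ = {B, G}; {B, E}⁺ = {B, C, E, K} — none reach the full schema.
{C, G, K}⁺: CGK→BFQ adds B, F, Q; F→BEQ adds E → {B, C, E, F, G, K, Q}. Minimal: {G, K}⁺ = {G, K}; {C, K}⁺ = {C, K}; {C, G}⁺ = {C, G} — none reach the full schema.
{C, K, Q}⁺: CKQ→BEG adds B, E, G; CGK→BFQ adds F → {B, C, E, F, G, K, Q}. Minimal: {K, Q}⁺ = {K, Q}; {C, Q}⁺ = {C, Q}; {C, K}⁺ = {C, K} — none reach the full schema.
Any other superkey contains one of these as a subset, so there are no further candidate keys.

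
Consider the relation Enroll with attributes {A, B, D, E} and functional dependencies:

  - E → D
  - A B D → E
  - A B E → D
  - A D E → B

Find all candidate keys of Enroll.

AE, ABD

Attribute A never appears on the right-hand side of any dependency, so A must belong to every candidate key.
{A}⁺ = {A}, which is not all of the schema, so we must add further attributes.
{A, E}⁺: E→D adds D; ADE→B adds B → {A, B, D, E}. Minimal: {E}⁺ = {D, E}; {A}⁺ = {A} — none reach the full schema.
{A, B, D}⁺: ABD→E adds E → {A, B, D, E}. Minimal: {B, D}⁺ = {B, D}; {A, D}⁺ = {A, D}; {A, B}⁺ = {A, B} — none reach the full schema.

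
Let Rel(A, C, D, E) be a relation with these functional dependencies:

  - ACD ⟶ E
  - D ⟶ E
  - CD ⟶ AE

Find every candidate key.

Attributes C, D never appear on any right-hand side, so every candidate key must contain {C, D}.
{C, D}⁺ = {A, C, D, E}, which is all of the schema, so {C, D} is the only candidate key.

{C, D}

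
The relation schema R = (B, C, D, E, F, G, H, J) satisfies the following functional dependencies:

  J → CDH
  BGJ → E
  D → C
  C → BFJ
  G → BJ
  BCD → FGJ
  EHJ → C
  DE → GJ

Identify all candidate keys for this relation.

{C}⁺: C→BFJ adds B, F, J; J→CDH adds D, H; BCD→FGJ adds G; BGJ→E adds E → {B, C, D, E, F, G, H, J}.
{D}⁺: D→C adds C; C→BFJ adds B, F, J; BCD→FGJ adds G; J→CDH adds H; BGJ→E adds E → {B, C, D, E, F, G, H, J}.
{G}⁺: G→BJ adds B, J; J→CDH adds C, D, H; BGJ→E adds E; C→BFJ adds F → {B, C, D, E, F, G, H, J}.
{J}⁺: J→CDH adds C, D, H; C→BFJ adds B, F; BCD→FGJ adds G; BGJ→E adds E → {B, C, D, E, F, G, H, J}.

{C}, {D}, {G}, {J}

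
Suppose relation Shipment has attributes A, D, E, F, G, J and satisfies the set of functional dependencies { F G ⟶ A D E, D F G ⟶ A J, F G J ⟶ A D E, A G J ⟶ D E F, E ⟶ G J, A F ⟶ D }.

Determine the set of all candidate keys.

(A, E), (E, F), (F, G), (A, G, J)

{A, E}⁺: E→GJ adds G, J; AGJ→DEF adds D, F → {A, D, E, F, G, J}. Minimal: {E}⁺ = {E, G, J}; {A}⁺ = {A} — none reach the full schema.
{E, F}⁺: E→GJ adds G, J; FG→ADE adds A, D → {A, D, E, F, G, J}. Minimal: {F}⁺ = {F}; {E}⁺ = {E, G, J} — none reach the full schema.
{F, G}⁺: FG→ADE adds A, D, E; DFG→AJ adds J → {A, D, E, F, G, J}. Minimal: {G}⁺ = {G}; {F}⁺ = {F} — none reach the full schema.
{A, G, J}⁺: AGJ→DEF adds D, E, F → {A, D, E, F, G, J}. Minimal: {G, J}⁺ = {G, J}; {A, J}⁺ = {A, J}; {A, G}⁺ = {A, G} — none reach the full schema.
Any other superkey contains one of these as a subset, so there are no further candidate keys.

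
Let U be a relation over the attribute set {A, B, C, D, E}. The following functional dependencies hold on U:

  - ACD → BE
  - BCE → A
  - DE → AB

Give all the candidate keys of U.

{A, C, D}⁺: ACD→BE adds B, E → {A, B, C, D, E}. Minimal: {C, D}⁺ = {C, D}; {A, D}⁺ = {A, D}; {A, C}⁺ = {A, C} — none reach the full schema.
{C, D, E}⁺: DE→AB adds A, B → {A, B, C, D, E}. Minimal: {D, E}⁺ = {A, B, D, E}; {C, E}⁺ = {C, E}; {C, D}⁺ = {C, D} — none reach the full schema.

{A, C, D}; {C, D, E}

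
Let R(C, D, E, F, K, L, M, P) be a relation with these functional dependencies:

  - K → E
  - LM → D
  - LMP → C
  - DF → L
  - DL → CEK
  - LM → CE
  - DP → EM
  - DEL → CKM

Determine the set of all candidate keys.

(D, F, P), (F, L, M, P)

Attributes F, P never appear on any right-hand side, so every candidate key must contain {F, P}.
{F, P}⁺ = {F, P}, which is not all of the schema, so we must add further attributes.
{D, F, P}⁺: DF→L adds L; DL→CEK adds C, E, K; DP→EM adds M → {C, D, E, F, K, L, M, P}. Minimal: {F, P}⁺ = {F, P}; {D, P}⁺ = {D, E, M, P}; {D, F}⁺ = {C, D, E, F, K, L, M} — none reach the full schema.
{F, L, M, P}⁺: LM→D adds D; LMP→C adds C; DL→CEK adds E, K → {C, D, E, F, K, L, M, P}. Minimal: {L, M, P}⁺ = {C, D, E, K, L, M, P}; {F, M, P}⁺ = {F, M, P}; {F, L, P}⁺ = {F, L, P}; … — none reach the full schema.
Any other superkey contains one of these as a subset, so there are no further candidate keys.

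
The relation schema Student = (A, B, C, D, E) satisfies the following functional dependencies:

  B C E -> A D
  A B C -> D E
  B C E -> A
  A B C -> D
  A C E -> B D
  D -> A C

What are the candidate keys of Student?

{B, D}⁺: D→AC adds A, C; ABC→DE adds E → {A, B, C, D, E}. Minimal: {D}⁺ = {A, C, D}; {B}⁺ = {B} — none reach the full schema.
{D, E}⁺: D→AC adds A, C; ACE→BD adds B → {A, B, C, D, E}. Minimal: {E}⁺ = {E}; {D}⁺ = {A, C, D} — none reach the full schema.
{A, B, C}⁺: ABC→DE adds D, E → {A, B, C, D, E}. Minimal: {B, C}⁺ = {B, C}; {A, C}⁺ = {A, C}; {A, B}⁺ = {A, B} — none reach the full schema.
{A, C, E}⁺: ACE→BD adds B, D → {A, B, C, D, E}. Minimal: {C, E}⁺ = {C, E}; {A, E}⁺ = {A, E}; {A, C}⁺ = {A, C} — none reach the full schema.
{B, C, E}⁺: BCE→AD adds A, D → {A, B, C, D, E}. Minimal: {C, E}⁺ = {C, E}; {B, E}⁺ = {B, E}; {B, C}⁺ = {B, C} — none reach the full schema.

BD, DE, ABC, ACE, BCE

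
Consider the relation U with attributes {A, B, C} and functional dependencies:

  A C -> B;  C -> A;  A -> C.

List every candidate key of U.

(A), (C)

{A}⁺: A→C adds C; AC→B adds B → {A, B, C}.
{C}⁺: C→A adds A; AC→B adds B → {A, B, C}.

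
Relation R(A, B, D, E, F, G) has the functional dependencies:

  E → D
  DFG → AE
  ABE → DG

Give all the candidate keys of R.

{A, B, E, F}, {B, D, F, G}, {B, E, F, G}

Attributes B, F never appear on any right-hand side, so every candidate key must contain {B, F}.
{B, F}⁺ = {B, F}, which is not all of the schema, so we must add further attributes.
{A, B, E, F}⁺: E→D adds D; ABE→DG adds G → {A, B, D, E, F, G}. Minimal: {B, E, F}⁺ = {B, D, E, F}; {A, E, F}⁺ = {A, D, E, F}; {A, B, F}⁺ = {A, B, F}; … — none reach the full schema.
{B, D, F, G}⁺: DFG→AE adds A, E → {A, B, D, E, F, G}. Minimal: {D, F, G}⁺ = {A, D, E, F, G}; {B, F, G}⁺ = {B, F, G}; {B, D, G}⁺ = {B, D, G}; … — none reach the full schema.
{B, E, F, G}⁺: E→D adds D; DFG→AE adds A → {A, B, D, E, F, G}. Minimal: {E, F, G}⁺ = {A, D, E, F, G}; {B, F, G}⁺ = {B, F, G}; {B, E, G}⁺ = {B, D, E, G}; … — none reach the full schema.
Any other superkey contains one of these as a subset, so there are no further candidate keys.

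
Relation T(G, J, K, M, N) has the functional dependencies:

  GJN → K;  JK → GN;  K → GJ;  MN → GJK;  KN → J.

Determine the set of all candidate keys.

Attribute M never appears on the right-hand side of any dependency, so M must belong to every candidate key.
{M}⁺ = {M}, which is not all of the schema, so we must add further attributes.
{K, M}⁺: K→GJ adds G, J; JK→GN adds N → {G, J, K, M, N}.
{M, N}⁺: MN→GJK adds G, J, K → {G, J, K, M, N}.

{K, M}, {M, N}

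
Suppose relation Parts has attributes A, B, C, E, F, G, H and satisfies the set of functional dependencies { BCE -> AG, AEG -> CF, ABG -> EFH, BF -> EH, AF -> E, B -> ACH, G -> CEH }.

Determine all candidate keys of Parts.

{B, E}; {B, F}; {B, G}

Attribute B never appears on the right-hand side of any dependency, so B must belong to every candidate key.
{B}⁺ = {A, B, C, H}, which is not all of the schema, so we must add further attributes.
{B, E}⁺: B→ACH adds A, C, H; BCE→AG adds G; AEG→CF adds F → {A, B, C, E, F, G, H}. Minimal: {E}⁺ = {E}; {B}⁺ = {A, B, C, H} — none reach the full schema.
{B, F}⁺: BF→EH adds E, H; B→ACH adds A, C; BCE→AG adds G → {A, B, C, E, F, G, H}. Minimal: {F}⁺ = {F}; {B}⁺ = {A, B, C, H} — none reach the full schema.
{B, G}⁺: B→ACH adds A, C, H; G→CEH adds E; AEG→CF adds F → {A, B, C, E, F, G, H}. Minimal: {G}⁺ = {C, E, G, H}; {B}⁺ = {A, B, C, H} — none reach the full schema.
Any other superkey contains one of these as a subset, so there are no further candidate keys.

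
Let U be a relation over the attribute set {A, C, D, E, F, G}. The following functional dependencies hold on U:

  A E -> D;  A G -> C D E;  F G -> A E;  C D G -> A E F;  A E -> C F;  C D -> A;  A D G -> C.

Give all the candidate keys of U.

(A, G); (F, G); (C, D, G)

Attribute G never appears on the right-hand side of any dependency, so G must belong to every candidate key.
{G}⁺ = {G}, which is not all of the schema, so we must add further attributes.
{A, G}⁺: AG→CDE adds C, D, E; CDG→AEF adds F → {A, C, D, E, F, G}. Minimal: {G}⁺ = {G}; {A}⁺ = {A} — none reach the full schema.
{F, G}⁺: FG→AE adds A, E; AE→CF adds C; AE→D adds D → {A, C, D, E, F, G}. Minimal: {G}⁺ = {G}; {F}⁺ = {F} — none reach the full schema.
{C, D, G}⁺: CDG→AEF adds A, E, F → {A, C, D, E, F, G}. Minimal: {D, G}⁺ = {D, G}; {C, G}⁺ = {C, G}; {C, D}⁺ = {A, C, D} — none reach the full schema.
Any other superkey contains one of these as a subset, so there are no further candidate keys.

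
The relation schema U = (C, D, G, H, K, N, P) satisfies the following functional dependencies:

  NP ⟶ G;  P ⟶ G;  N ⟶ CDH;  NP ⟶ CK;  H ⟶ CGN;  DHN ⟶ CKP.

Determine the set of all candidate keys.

{H}⁺: H→CGN adds C, G, N; N→CDH adds D; DHN→CKP adds K, P → {C, D, G, H, K, N, P}.
{N}⁺: N→CDH adds C, D, H; H→CGN adds G; DHN→CKP adds K, P → {C, D, G, H, K, N, P}.

H, N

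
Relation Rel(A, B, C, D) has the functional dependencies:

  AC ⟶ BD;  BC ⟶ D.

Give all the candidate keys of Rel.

Attributes A, C never appear on any right-hand side, so every candidate key must contain {A, C}.
{A, C}⁺ = {A, B, C, D}, which is all of the schema, so {A, C} is the only candidate key.

AC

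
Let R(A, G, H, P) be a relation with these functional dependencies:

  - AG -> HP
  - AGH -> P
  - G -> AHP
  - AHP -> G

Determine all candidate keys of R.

(G), (A, H, P)

{G}⁺: G→AHP adds A, H, P → {A, G, H, P}.
{A, H, P}⁺: AHP→G adds G → {A, G, H, P}.
Any other superkey contains one of these as a subset, so there are no further candidate keys.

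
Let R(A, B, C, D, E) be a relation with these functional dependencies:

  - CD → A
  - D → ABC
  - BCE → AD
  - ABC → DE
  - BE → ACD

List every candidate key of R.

{D}⁺: D→ABC adds A, B, C; ABC→DE adds E → {A, B, C, D, E}.
{B, E}⁺: BE→ACD adds A, C, D → {A, B, C, D, E}. Minimal: {E}⁺ = {E}; {B}⁺ = {B} — none reach the full schema.
{A, B, C}⁺: ABC→DE adds D, E → {A, B, C, D, E}. Minimal: {B, C}⁺ = {B, C}; {A, C}⁺ = {A, C}; {A, B}⁺ = {A, B} — none reach the full schema.

(D); (B, E); (A, B, C)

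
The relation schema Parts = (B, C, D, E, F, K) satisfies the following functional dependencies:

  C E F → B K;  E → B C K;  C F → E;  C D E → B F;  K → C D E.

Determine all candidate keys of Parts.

E; K; CF

{E}⁺: E→BCK adds B, C, K; K→CDE adds D; CDE→BF adds F → {B, C, D, E, F, K}.
{K}⁺: K→CDE adds C, D, E; E→BCK adds B; CDE→BF adds F → {B, C, D, E, F, K}.
{C, F}⁺: CF→E adds E; CEF→BK adds B, K; K→CDE adds D → {B, C, D, E, F, K}. Minimal: {F}⁺ = {F}; {C}⁺ = {C} — none reach the full schema.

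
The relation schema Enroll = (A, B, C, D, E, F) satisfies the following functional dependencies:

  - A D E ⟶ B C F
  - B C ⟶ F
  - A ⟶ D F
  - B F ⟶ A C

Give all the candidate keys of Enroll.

AE; BCE; BEF

Attribute E never appears on the right-hand side of any dependency, so E must belong to every candidate key.
{E}⁺ = {E}, which is not all of the schema, so we must add further attributes.
{A, E}⁺: A→DF adds D, F; ADE→BCF adds B, C → {A, B, C, D, E, F}.
{B, C, E}⁺: BC→F adds F; BF→AC adds A; A→DF adds D → {A, B, C, D, E, F}.
{B, E, F}⁺: BF→AC adds A, C; A→DF adds D → {A, B, C, D, E, F}.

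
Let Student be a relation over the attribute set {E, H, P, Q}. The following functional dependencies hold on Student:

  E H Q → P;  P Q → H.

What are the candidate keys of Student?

Attributes E, Q never appear on any right-hand side, so every candidate key must contain {E, Q}.
{E, Q}⁺ = {E, Q}, which is not all of the schema, so we must add further attributes.
{E, H, Q}⁺: EHQ→P adds P → {E, H, P, Q}.
{E, P, Q}⁺: PQ→H adds H → {E, H, P, Q}.

{E, H, Q}; {E, P, Q}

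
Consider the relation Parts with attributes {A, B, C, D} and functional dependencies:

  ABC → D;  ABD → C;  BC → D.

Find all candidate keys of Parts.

{A, B, C}, {A, B, D}

Attributes A, B never appear on any right-hand side, so every candidate key must contain {A, B}.
{A, B}⁺ = {A, B}, which is not all of the schema, so we must add further attributes.
{A, B, C}⁺: ABC→D adds D → {A, B, C, D}. Minimal: {B, C}⁺ = {B, C, D}; {A, C}⁺ = {A, C}; {A, B}⁺ = {A, B} — none reach the full schema.
{A, B, D}⁺: ABD→C adds C → {A, B, C, D}. Minimal: {B, D}⁺ = {B, D}; {A, D}⁺ = {A, D}; {A, B}⁺ = {A, B} — none reach the full schema.
Any other superkey contains one of these as a subset, so there are no further candidate keys.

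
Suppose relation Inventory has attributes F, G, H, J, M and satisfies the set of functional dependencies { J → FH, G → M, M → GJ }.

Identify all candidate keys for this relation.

G, M

{G}⁺: G→M adds M; M→GJ adds J; J→FH adds F, H → {F, G, H, J, M}.
{M}⁺: M→GJ adds G, J; J→FH adds F, H → {F, G, H, J, M}.
Any other superkey contains one of these as a subset, so there are no further candidate keys.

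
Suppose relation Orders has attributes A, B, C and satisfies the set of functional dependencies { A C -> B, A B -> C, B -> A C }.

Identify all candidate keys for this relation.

(B); (A, C)

{B}⁺: B→AC adds A, C → {A, B, C}.
{A, C}⁺: AC→B adds B → {A, B, C}.
Any other superkey contains one of these as a subset, so there are no further candidate keys.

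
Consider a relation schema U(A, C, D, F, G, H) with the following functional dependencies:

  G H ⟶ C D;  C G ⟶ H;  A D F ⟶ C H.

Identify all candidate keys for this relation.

(A, C, F, G); (A, D, F, G); (A, F, G, H)

{A, C, F, G}⁺: CG→H adds H; GH→CD adds D → {A, C, D, F, G, H}. Minimal: {C, F, G}⁺ = {C, D, F, G, H}; {A, F, G}⁺ = {A, F, G}; {A, C, G}⁺ = {A, C, D, G, H}; … — none reach the full schema.
{A, D, F, G}⁺: ADF→CH adds C, H → {A, C, D, F, G, H}. Minimal: {D, F, G}⁺ = {D, F, G}; {A, F, G}⁺ = {A, F, G}; {A, D, G}⁺ = {A, D, G}; … — none reach the full schema.
{A, F, G, H}⁺: GH→CD adds C, D → {A, C, D, F, G, H}. Minimal: {F, G, H}⁺ = {C, D, F, G, H}; {A, G, H}⁺ = {A, C, D, G, H}; {A, F, H}⁺ = {A, F, H}; … — none reach the full schema.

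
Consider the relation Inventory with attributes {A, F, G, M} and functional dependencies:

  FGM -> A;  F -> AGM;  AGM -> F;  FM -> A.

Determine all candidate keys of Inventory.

(F); (A, G, M)

{F}⁺: F→AGM adds A, G, M → {A, F, G, M}.
{A, G, M}⁺: AGM→F adds F → {A, F, G, M}.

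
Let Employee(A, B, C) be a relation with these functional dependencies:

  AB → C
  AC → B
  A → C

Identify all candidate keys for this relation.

{A}

Attribute A never appears on the right-hand side of any dependency, so A must belong to every candidate key.
{A}⁺ = {A, B, C}, which is all of the schema, so {A} is the only candidate key.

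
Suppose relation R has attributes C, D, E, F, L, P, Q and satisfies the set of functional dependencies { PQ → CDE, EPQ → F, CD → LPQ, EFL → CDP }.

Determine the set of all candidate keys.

{C, D}⁺: CD→LPQ adds L, P, Q; PQ→CDE adds E; EPQ→F adds F → {C, D, E, F, L, P, Q}. Minimal: {D}⁺ = {D}; {C}⁺ = {C} — none reach the full schema.
{P, Q}⁺: PQ→CDE adds C, D, E; EPQ→F adds F; CD→LPQ adds L → {C, D, E, F, L, P, Q}. Minimal: {Q}⁺ = {Q}; {P}⁺ = {P} — none reach the full schema.
{E, F, L}⁺: EFL→CDP adds C, D, P; CD→LPQ adds Q → {C, D, E, F, L, P, Q}. Minimal: {F, L}⁺ = {F, L}; {E, L}⁺ = {E, L}; {E, F}⁺ = {E, F} — none reach the full schema.

{C, D}; {P, Q}; {E, F, L}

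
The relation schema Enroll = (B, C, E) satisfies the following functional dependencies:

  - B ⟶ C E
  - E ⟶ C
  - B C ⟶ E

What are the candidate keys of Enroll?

Attribute B never appears on the right-hand side of any dependency, so B must belong to every candidate key.
{B}⁺ = {B, C, E}, which is all of the schema, so {B} is the only candidate key.

B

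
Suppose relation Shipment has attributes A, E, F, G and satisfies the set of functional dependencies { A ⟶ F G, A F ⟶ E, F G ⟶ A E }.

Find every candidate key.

{A}, {F, G}

{A}⁺: A→FG adds F, G; AF→E adds E → {A, E, F, G}.
{F, G}⁺: FG→AE adds A, E → {A, E, F, G}. Minimal: {G}⁺ = {G}; {F}⁺ = {F} — none reach the full schema.
Any other superkey contains one of these as a subset, so there are no further candidate keys.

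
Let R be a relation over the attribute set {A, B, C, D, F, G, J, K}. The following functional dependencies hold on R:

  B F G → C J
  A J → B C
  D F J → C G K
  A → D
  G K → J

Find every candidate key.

AFJ, ABFG, AFGK

{A, F, J}⁺: AJ→BC adds B, C; A→D adds D; DFJ→CGK adds G, K → {A, B, C, D, F, G, J, K}. Minimal: {F, J}⁺ = {F, J}; {A, J}⁺ = {A, B, C, D, J}; {A, F}⁺ = {A, D, F} — none reach the full schema.
{A, B, F, G}⁺: BFG→CJ adds C, J; A→D adds D; DFJ→CGK adds K → {A, B, C, D, F, G, J, K}. Minimal: {B, F, G}⁺ = {B, C, F, G, J}; {A, F, G}⁺ = {A, D, F, G}; {A, B, G}⁺ = {A, B, D, G}; … — none reach the full schema.
{A, F, G, K}⁺: A→D adds D; GK→J adds J; AJ→BC adds B, C → {A, B, C, D, F, G, J, K}. Minimal: {F, G, K}⁺ = {F, G, J, K}; {A, G, K}⁺ = {A, B, C, D, G, J, K}; {A, F, K}⁺ = {A, D, F, K}; … — none reach the full schema.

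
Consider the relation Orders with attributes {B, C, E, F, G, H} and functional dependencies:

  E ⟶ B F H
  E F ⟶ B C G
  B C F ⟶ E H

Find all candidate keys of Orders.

{E}, {B, C, F}

{E}⁺: E→BFH adds B, F, H; EF→BCG adds C, G → {B, C, E, F, G, H}.
{B, C, F}⁺: BCF→EH adds E, H; EF→BCG adds G → {B, C, E, F, G, H}.
Any other superkey contains one of these as a subset, so there are no further candidate keys.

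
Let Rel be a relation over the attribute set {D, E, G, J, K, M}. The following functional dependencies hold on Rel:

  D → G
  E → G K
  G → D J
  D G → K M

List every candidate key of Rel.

{E}

Attribute E never appears on the right-hand side of any dependency, so E must belong to every candidate key.
{E}⁺ = {D, E, G, J, K, M}, which is all of the schema, so {E} is the only candidate key.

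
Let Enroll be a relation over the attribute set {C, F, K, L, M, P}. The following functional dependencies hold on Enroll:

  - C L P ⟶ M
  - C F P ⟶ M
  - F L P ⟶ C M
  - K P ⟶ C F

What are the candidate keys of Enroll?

Attributes K, L, P never appear on any right-hand side, so every candidate key must contain {K, L, P}.
{K, L, P}⁺ = {C, F, K, L, M, P}, which is all of the schema, so {K, L, P} is the only candidate key.

(K, L, P)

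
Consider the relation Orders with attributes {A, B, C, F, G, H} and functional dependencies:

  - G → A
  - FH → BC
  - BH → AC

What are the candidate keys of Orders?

(F, G, H)

Attributes F, G, H never appear on any right-hand side, so every candidate key must contain {F, G, H}.
{F, G, H}⁺ = {A, B, C, F, G, H}, which is all of the schema, so {F, G, H} is the only candidate key.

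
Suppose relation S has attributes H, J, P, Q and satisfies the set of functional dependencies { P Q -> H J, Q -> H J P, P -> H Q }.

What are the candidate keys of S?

P, Q

{P}⁺: P→HQ adds H, Q; PQ→HJ adds J → {H, J, P, Q}.
{Q}⁺: Q→HJP adds H, J, P → {H, J, P, Q}.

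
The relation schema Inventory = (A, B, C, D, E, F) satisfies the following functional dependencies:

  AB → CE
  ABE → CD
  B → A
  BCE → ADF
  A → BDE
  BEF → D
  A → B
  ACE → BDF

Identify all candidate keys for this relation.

{A}⁺: A→BDE adds B, D, E; AB→CE adds C; BCE→ADF adds F → {A, B, C, D, E, F}.
{B}⁺: B→A adds A; A→BDE adds D, E; AB→CE adds C; BCE→ADF adds F → {A, B, C, D, E, F}.

{A}; {B}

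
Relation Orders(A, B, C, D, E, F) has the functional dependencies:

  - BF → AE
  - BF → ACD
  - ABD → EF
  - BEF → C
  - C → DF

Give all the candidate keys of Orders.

BC, BF, ABD

Attribute B never appears on the right-hand side of any dependency, so B must belong to every candidate key.
{B}⁺ = {B}, which is not all of the schema, so we must add further attributes.
{B, C}⁺: C→DF adds D, F; BF→AE adds A, E → {A, B, C, D, E, F}. Minimal: {C}⁺ = {C, D, F}; {B}⁺ = {B} — none reach the full schema.
{B, F}⁺: BF→AE adds A, E; BF→ACD adds C, D → {A, B, C, D, E, F}. Minimal: {F}⁺ = {F}; {B}⁺ = {B} — none reach the full schema.
{A, B, D}⁺: ABD→EF adds E, F; BEF→C adds C → {A, B, C, D, E, F}. Minimal: {B, D}⁺ = {B, D}; {A, D}⁺ = {A, D}; {A, B}⁺ = {A, B} — none reach the full schema.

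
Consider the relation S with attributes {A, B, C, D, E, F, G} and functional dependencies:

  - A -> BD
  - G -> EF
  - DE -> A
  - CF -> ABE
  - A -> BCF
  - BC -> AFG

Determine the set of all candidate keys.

{A}⁺: A→BD adds B, D; A→BCF adds C, F; BC→AFG adds G; G→EF adds E → {A, B, C, D, E, F, G}.
{B, C}⁺: BC→AFG adds A, F, G; A→BD adds D; G→EF adds E → {A, B, C, D, E, F, G}. Minimal: {C}⁺ = {C}; {B}⁺ = {B} — none reach the full schema.
{C, F}⁺: CF→ABE adds A, B, E; BC→AFG adds G; A→BD adds D → {A, B, C, D, E, F, G}. Minimal: {F}⁺ = {F}; {C}⁺ = {C} — none reach the full schema.
{C, G}⁺: G→EF adds E, F; CF→ABE adds A, B; A→BD adds D → {A, B, C, D, E, F, G}. Minimal: {G}⁺ = {E, F, G}; {C}⁺ = {C} — none reach the full schema.
{D, E}⁺: DE→A adds A; A→BCF adds B, C, F; BC→AFG adds G → {A, B, C, D, E, F, G}. Minimal: {E}⁺ = {E}; {D}⁺ = {D} — none reach the full schema.
{D, G}⁺: G→EF adds E, F; DE→A adds A; A→BCF adds B, C → {A, B, C, D, E, F, G}. Minimal: {G}⁺ = {E, F, G}; {D}⁺ = {D} — none reach the full schema.
Any other superkey contains one of these as a subset, so there are no further candidate keys.

{A}; {B, C}; {C, F}; {C, G}; {D, E}; {D, G}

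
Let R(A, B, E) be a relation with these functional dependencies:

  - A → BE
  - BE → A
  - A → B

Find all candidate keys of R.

{A}⁺: A→BE adds B, E → {A, B, E}.
{B, E}⁺: BE→A adds A → {A, B, E}. Minimal: {E}⁺ = {E}; {B}⁺ = {B} — none reach the full schema.
Any other superkey contains one of these as a subset, so there are no further candidate keys.

{A}, {B, E}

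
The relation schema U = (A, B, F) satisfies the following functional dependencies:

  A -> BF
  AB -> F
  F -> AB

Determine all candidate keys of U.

(A), (F)

{A}⁺: A→BF adds B, F → {A, B, F}.
{F}⁺: F→AB adds A, B → {A, B, F}.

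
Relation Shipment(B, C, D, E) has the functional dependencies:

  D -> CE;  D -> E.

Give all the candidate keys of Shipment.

BD

Attributes B, D never appear on any right-hand side, so every candidate key must contain {B, D}.
{B, D}⁺ = {B, C, D, E}, which is all of the schema, so {B, D} is the only candidate key.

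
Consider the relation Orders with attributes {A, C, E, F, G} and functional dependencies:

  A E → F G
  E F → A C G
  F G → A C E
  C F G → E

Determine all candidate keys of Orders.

{A, E}⁺: AE→FG adds F, G; EF→ACG adds C → {A, C, E, F, G}. Minimal: {E}⁺ = {E}; {A}⁺ = {A} — none reach the full schema.
{E, F}⁺: EF→ACG adds A, C, G → {A, C, E, F, G}. Minimal: {F}⁺ = {F}; {E}⁺ = {E} — none reach the full schema.
{F, G}⁺: FG→ACE adds A, C, E → {A, C, E, F, G}. Minimal: {G}⁺ = {G}; {F}⁺ = {F} — none reach the full schema.

{A, E}; {E, F}; {F, G}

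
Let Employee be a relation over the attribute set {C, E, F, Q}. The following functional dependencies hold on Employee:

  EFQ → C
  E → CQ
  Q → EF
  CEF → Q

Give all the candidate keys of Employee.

{E}⁺: E→CQ adds C, Q; Q→EF adds F → {C, E, F, Q}.
{Q}⁺: Q→EF adds E, F; EFQ→C adds C → {C, E, F, Q}.
Any other superkey contains one of these as a subset, so there are no further candidate keys.

{E}, {Q}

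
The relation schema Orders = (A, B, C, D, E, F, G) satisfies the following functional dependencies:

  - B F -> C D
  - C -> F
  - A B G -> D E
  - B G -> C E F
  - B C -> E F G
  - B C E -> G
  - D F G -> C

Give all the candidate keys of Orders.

Attributes A, B never appear on any right-hand side, so every candidate key must contain {A, B}.
{A, B}⁺ = {A, B}, which is not all of the schema, so we must add further attributes.
{A, B, C}⁺: C→F adds F; BC→EFG adds E, G; BF→CD adds D → {A, B, C, D, E, F, G}. Minimal: {B, C}⁺ = {B, C, D, E, F, G}; {A, C}⁺ = {A, C, F}; {A, B}⁺ = {A, B} — none reach the full schema.
{A, B, F}⁺: BF→CD adds C, D; BC→EFG adds E, G → {A, B, C, D, E, F, G}. Minimal: {B, F}⁺ = {B, C, D, E, F, G}; {A, F}⁺ = {A, F}; {A, B}⁺ = {A, B} — none reach the full schema.
{A, B, G}⁺: ABG→DE adds D, E; BG→CEF adds C, F → {A, B, C, D, E, F, G}. Minimal: {B, G}⁺ = {B, C, D, E, F, G}; {A, G}⁺ = {A, G}; {A, B}⁺ = {A, B} — none reach the full schema.
Any other superkey contains one of these as a subset, so there are no further candidate keys.

(A, B, C); (A, B, F); (A, B, G)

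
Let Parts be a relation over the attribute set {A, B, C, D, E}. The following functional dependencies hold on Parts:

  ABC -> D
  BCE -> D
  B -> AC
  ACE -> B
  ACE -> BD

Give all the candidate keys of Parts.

{B, E}⁺: B→AC adds A, C; ACE→BD adds D → {A, B, C, D, E}.
{A, C, E}⁺: ACE→B adds B; ACE→BD adds D → {A, B, C, D, E}.
Any other superkey contains one of these as a subset, so there are no further candidate keys.

(B, E), (A, C, E)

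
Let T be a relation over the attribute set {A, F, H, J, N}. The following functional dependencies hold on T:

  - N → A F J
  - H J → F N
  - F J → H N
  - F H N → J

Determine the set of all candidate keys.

{N}⁺: N→AFJ adds A, F, J; FJ→HN adds H → {A, F, H, J, N}.
{F, J}⁺: FJ→HN adds H, N; N→AFJ adds A → {A, F, H, J, N}. Minimal: {J}⁺ = {J}; {F}⁺ = {F} — none reach the full schema.
{H, J}⁺: HJ→FN adds F, N; N→AFJ adds A → {A, F, H, J, N}. Minimal: {J}⁺ = {J}; {H}⁺ = {H} — none reach the full schema.

{N}, {F, J}, {H, J}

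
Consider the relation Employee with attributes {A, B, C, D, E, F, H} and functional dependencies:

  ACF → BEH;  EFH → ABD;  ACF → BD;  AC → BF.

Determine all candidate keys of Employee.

(A, C); (C, E, F, H)

Attribute C never appears on the right-hand side of any dependency, so C must belong to every candidate key.
{C}⁺ = {C}, which is not all of the schema, so we must add further attributes.
{A, C}⁺: AC→BF adds B, F; ACF→BEH adds E, H; EFH→ABD adds D → {A, B, C, D, E, F, H}. Minimal: {C}⁺ = {C}; {A}⁺ = {A} — none reach the full schema.
{C, E, F, H}⁺: EFH→ABD adds A, B, D → {A, B, C, D, E, F, H}. Minimal: {E, F, H}⁺ = {A, B, D, E, F, H}; {C, F, H}⁺ = {C, F, H}; {C, E, H}⁺ = {C, E, H}; … — none reach the full schema.
Any other superkey contains one of these as a subset, so there are no further candidate keys.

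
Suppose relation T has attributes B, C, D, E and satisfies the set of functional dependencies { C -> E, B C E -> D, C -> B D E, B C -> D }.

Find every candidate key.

Attribute C never appears on the right-hand side of any dependency, so C must belong to every candidate key.
{C}⁺ = {B, C, D, E}, which is all of the schema, so {C} is the only candidate key.

{C}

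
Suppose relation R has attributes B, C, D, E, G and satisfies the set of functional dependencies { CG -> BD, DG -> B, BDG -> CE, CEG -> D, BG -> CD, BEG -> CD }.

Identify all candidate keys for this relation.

BG, CG, DG

Attribute G never appears on the right-hand side of any dependency, so G must belong to every candidate key.
{G}⁺ = {G}, which is not all of the schema, so we must add further attributes.
{B, G}⁺: BG→CD adds C, D; BDG→CE adds E → {B, C, D, E, G}.
{C, G}⁺: CG→BD adds B, D; BDG→CE adds E → {B, C, D, E, G}.
{D, G}⁺: DG→B adds B; BDG→CE adds C, E → {B, C, D, E, G}.
Any other superkey contains one of these as a subset, so there are no further candidate keys.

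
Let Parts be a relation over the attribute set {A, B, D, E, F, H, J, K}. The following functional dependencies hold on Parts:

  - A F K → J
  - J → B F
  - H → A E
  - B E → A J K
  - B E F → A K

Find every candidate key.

{B, D, H}; {D, H, J}; {D, F, H, K}

Attributes D, H never appear on any right-hand side, so every candidate key must contain {D, H}.
{D, H}⁺ = {A, D, E, H}, which is not all of the schema, so we must add further attributes.
{B, D, H}⁺: H→AE adds A, E; BE→AJK adds J, K; J→BF adds F → {A, B, D, E, F, H, J, K}. Minimal: {D, H}⁺ = {A, D, E, H}; {B, H}⁺ = {A, B, E, F, H, J, K}; {B, D}⁺ = {B, D} — none reach the full schema.
{D, H, J}⁺: J→BF adds B, F; H→AE adds A, E; BE→AJK adds K → {A, B, D, E, F, H, J, K}. Minimal: {H, J}⁺ = {A, B, E, F, H, J, K}; {D, J}⁺ = {B, D, F, J}; {D, H}⁺ = {A, D, E, H} — none reach the full schema.
{D, F, H, K}⁺: H→AE adds A, E; AFK→J adds J; J→BF adds B → {A, B, D, E, F, H, J, K}. Minimal: {F, H, K}⁺ = {A, B, E, F, H, J, K}; {D, H, K}⁺ = {A, D, E, H, K}; {D, F, K}⁺ = {D, F, K}; … — none reach the full schema.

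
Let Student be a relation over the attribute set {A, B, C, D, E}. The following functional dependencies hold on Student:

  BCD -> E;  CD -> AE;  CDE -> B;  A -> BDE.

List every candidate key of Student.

AC, CD

Attribute C never appears on the right-hand side of any dependency, so C must belong to every candidate key.
{C}⁺ = {C}, which is not all of the schema, so we must add further attributes.
{A, C}⁺: A→BDE adds B, D, E → {A, B, C, D, E}. Minimal: {C}⁺ = {C}; {A}⁺ = {A, B, D, E} — none reach the full schema.
{C, D}⁺: CD→AE adds A, E; CDE→B adds B → {A, B, C, D, E}. Minimal: {D}⁺ = {D}; {C}⁺ = {C} — none reach the full schema.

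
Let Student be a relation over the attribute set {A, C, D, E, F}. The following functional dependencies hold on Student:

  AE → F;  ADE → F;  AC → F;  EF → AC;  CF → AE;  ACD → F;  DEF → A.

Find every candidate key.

{A, C, D}, {A, D, E}, {C, D, F}, {D, E, F}

Attribute D never appears on the right-hand side of any dependency, so D must belong to every candidate key.
{D}⁺ = {D}, which is not all of the schema, so we must add further attributes.
{A, C, D}⁺: AC→F adds F; CF→AE adds E → {A, C, D, E, F}.
{A, D, E}⁺: AE→F adds F; EF→AC adds C → {A, C, D, E, F}.
{C, D, F}⁺: CF→AE adds A, E → {A, C, D, E, F}.
{D, E, F}⁺: EF→AC adds A, C → {A, C, D, E, F}.
Any other superkey contains one of these as a subset, so there are no further candidate keys.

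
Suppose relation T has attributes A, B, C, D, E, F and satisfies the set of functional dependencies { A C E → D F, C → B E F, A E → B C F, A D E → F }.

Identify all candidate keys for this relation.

Attribute A never appears on the right-hand side of any dependency, so A must belong to every candidate key.
{A}⁺ = {A}, which is not all of the schema, so we must add further attributes.
{A, C}⁺: C→BEF adds B, E, F; ACE→DF adds D → {A, B, C, D, E, F}. Minimal: {C}⁺ = {B, C, E, F}; {A}⁺ = {A} — none reach the full schema.
{A, E}⁺: AE→BCF adds B, C, F; ACE→DF adds D → {A, B, C, D, E, F}. Minimal: {E}⁺ = {E}; {A}⁺ = {A} — none reach the full schema.

AC; AE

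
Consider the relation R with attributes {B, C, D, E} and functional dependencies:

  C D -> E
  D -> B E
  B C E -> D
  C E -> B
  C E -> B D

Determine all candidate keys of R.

{C, D}; {C, E}

Attribute C never appears on the right-hand side of any dependency, so C must belong to every candidate key.
{C}⁺ = {C}, which is not all of the schema, so we must add further attributes.
{C, D}⁺: CD→E adds E; D→BE adds B → {B, C, D, E}.
{C, E}⁺: CE→B adds B; CE→BD adds D → {B, C, D, E}.
Any other superkey contains one of these as a subset, so there are no further candidate keys.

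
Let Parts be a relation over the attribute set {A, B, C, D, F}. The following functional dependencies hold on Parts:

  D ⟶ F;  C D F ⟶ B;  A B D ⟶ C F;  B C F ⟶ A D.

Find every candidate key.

{C, D}⁺: D→F adds F; CDF→B adds B; BCF→AD adds A → {A, B, C, D, F}. Minimal: {D}⁺ = {D, F}; {C}⁺ = {C} — none reach the full schema.
{A, B, D}⁺: D→F adds F; ABD→CF adds C → {A, B, C, D, F}. Minimal: {B, D}⁺ = {B, D, F}; {A, D}⁺ = {A, D, F}; {A, B}⁺ = {A, B} — none reach the full schema.
{B, C, F}⁺: BCF→AD adds A, D → {A, B, C, D, F}. Minimal: {C, F}⁺ = {C, F}; {B, F}⁺ = {B, F}; {B, C}⁺ = {B, C} — none reach the full schema.
Any other superkey contains one of these as a subset, so there are no further candidate keys.

(C, D), (A, B, D), (B, C, F)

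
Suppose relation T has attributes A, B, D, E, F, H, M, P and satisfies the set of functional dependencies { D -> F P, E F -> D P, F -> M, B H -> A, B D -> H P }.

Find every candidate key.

Attributes B, E never appear on any right-hand side, so every candidate key must contain {B, E}.
{B, E}⁺ = {B, E}, which is not all of the schema, so we must add further attributes.
{B, D, E}⁺: D→FP adds F, P; F→M adds M; BD→HP adds H; BH→A adds A → {A, B, D, E, F, H, M, P}. Minimal: {D, E}⁺ = {D, E, F, M, P}; {B, E}⁺ = {B, E}; {B, D}⁺ = {A, B, D, F, H, M, P} — none reach the full schema.
{B, E, F}⁺: EF→DP adds D, P; F→M adds M; BD→HP adds H; BH→A adds A → {A, B, D, E, F, H, M, P}. Minimal: {E, F}⁺ = {D, E, F, M, P}; {B, F}⁺ = {B, F, M}; {B, E}⁺ = {B, E} — none reach the full schema.
Any other superkey contains one of these as a subset, so there are no further candidate keys.

(B, D, E), (B, E, F)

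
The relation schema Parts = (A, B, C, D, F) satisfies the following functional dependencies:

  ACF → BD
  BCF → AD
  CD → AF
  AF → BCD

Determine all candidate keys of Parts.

{A, F}⁺: AF→BCD adds B, C, D → {A, B, C, D, F}. Minimal: {F}⁺ = {F}; {A}⁺ = {A} — none reach the full schema.
{C, D}⁺: CD→AF adds A, F; AF→BCD adds B → {A, B, C, D, F}. Minimal: {D}⁺ = {D}; {C}⁺ = {C} — none reach the full schema.
{B, C, F}⁺: BCF→AD adds A, D → {A, B, C, D, F}. Minimal: {C, F}⁺ = {C, F}; {B, F}⁺ = {B, F}; {B, C}⁺ = {B, C} — none reach the full schema.

AF, CD, BCF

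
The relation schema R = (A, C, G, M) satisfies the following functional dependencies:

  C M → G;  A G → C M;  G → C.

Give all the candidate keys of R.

AG; ACM

Attribute A never appears on the right-hand side of any dependency, so A must belong to every candidate key.
{A}⁺ = {A}, which is not all of the schema, so we must add further attributes.
{A, G}⁺: AG→CM adds C, M → {A, C, G, M}.
{A, C, M}⁺: CM→G adds G → {A, C, G, M}.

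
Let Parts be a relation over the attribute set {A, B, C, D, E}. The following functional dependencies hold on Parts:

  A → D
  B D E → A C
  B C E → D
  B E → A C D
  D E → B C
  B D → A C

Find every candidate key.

{A, E}⁺: A→D adds D; DE→BC adds B, C → {A, B, C, D, E}.
{B, E}⁺: BE→ACD adds A, C, D → {A, B, C, D, E}.
{D, E}⁺: DE→BC adds B, C; BD→AC adds A → {A, B, C, D, E}.

(A, E); (B, E); (D, E)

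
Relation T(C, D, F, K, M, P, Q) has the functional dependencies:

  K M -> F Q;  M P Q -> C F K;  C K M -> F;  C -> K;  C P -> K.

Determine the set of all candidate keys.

CDMP, DKMP, DMPQ

Attributes D, M, P never appear on any right-hand side, so every candidate key must contain {D, M, P}.
{D, M, P}⁺ = {D, M, P}, which is not all of the schema, so we must add further attributes.
{C, D, M, P}⁺: C→K adds K; KM→FQ adds F, Q → {C, D, F, K, M, P, Q}.
{D, K, M, P}⁺: KM→FQ adds F, Q; MPQ→CFK adds C → {C, D, F, K, M, P, Q}.
{D, M, P, Q}⁺: MPQ→CFK adds C, F, K → {C, D, F, K, M, P, Q}.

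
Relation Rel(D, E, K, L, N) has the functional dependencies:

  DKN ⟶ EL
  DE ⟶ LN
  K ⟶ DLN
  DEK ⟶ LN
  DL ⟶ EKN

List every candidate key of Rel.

(K); (D, E); (D, L)

{K}⁺: K→DLN adds D, L, N; DL→EKN adds E → {D, E, K, L, N}.
{D, E}⁺: DE→LN adds L, N; DL→EKN adds K → {D, E, K, L, N}.
{D, L}⁺: DL→EKN adds E, K, N → {D, E, K, L, N}.
Any other superkey contains one of these as a subset, so there are no further candidate keys.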